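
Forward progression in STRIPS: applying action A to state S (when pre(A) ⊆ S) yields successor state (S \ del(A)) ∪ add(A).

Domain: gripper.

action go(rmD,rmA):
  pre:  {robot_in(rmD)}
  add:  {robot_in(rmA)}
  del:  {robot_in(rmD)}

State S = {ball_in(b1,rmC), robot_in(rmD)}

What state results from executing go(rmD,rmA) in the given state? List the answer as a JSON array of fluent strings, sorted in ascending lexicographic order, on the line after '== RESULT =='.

Progress:
  pre ⊆ S: {robot_in(rmD)} ⊆ S  — applicable
  S \ del = {ball_in(b1,rmC)}
  ∪ add   = {ball_in(b1,rmC), robot_in(rmA)}

== RESULT ==
["ball_in(b1,rmC)", "robot_in(rmA)"]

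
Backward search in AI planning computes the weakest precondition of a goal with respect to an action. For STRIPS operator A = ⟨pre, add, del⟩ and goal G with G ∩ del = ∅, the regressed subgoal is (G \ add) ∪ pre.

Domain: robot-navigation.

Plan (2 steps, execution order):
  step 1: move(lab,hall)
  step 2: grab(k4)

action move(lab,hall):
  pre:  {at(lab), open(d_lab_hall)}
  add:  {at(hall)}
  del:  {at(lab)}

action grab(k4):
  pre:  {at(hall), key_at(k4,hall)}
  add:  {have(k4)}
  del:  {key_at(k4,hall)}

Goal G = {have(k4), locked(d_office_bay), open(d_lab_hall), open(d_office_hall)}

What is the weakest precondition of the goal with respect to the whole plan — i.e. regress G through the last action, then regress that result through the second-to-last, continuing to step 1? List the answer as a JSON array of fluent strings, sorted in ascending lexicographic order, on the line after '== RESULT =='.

Regress step by step:
  through step 2 (grab(k4)): drop {have(k4)}, keep {locked(d_office_bay), open(d_lab_hall), open(d_office_hall)}, require {at(hall), key_at(k4,hall)}
    → {at(hall), key_at(k4,hall), locked(d_office_bay), open(d_lab_hall), open(d_office_hall)}
  through step 1 (move(lab,hall)): drop {at(hall)}, keep {key_at(k4,hall), locked(d_office_bay), open(d_lab_hall), open(d_office_hall)}, require {at(lab), open(d_lab_hall)}
    → {at(lab), key_at(k4,hall), locked(d_office_bay), open(d_lab_hall), open(d_office_hall)}

== RESULT ==
["at(lab)", "key_at(k4,hall)", "locked(d_office_bay)", "open(d_lab_hall)", "open(d_office_hall)"]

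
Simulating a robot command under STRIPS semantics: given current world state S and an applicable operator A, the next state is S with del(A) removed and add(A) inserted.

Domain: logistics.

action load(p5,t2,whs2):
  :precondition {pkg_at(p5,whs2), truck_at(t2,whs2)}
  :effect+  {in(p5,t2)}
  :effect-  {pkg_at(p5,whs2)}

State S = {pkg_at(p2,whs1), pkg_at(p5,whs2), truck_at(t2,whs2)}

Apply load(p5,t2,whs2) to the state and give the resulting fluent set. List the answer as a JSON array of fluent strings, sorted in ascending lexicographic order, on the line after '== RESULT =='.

Compute (S \ del) ∪ add:
  pre ⊆ S: {pkg_at(p5,whs2), truck_at(t2,whs2)} ⊆ S  — applicable
  S \ del = {pkg_at(p2,whs1), truck_at(t2,whs2)}
  ∪ add   = {in(p5,t2), pkg_at(p2,whs1), truck_at(t2,whs2)}

== RESULT ==
["in(p5,t2)", "pkg_at(p2,whs1)", "truck_at(t2,whs2)"]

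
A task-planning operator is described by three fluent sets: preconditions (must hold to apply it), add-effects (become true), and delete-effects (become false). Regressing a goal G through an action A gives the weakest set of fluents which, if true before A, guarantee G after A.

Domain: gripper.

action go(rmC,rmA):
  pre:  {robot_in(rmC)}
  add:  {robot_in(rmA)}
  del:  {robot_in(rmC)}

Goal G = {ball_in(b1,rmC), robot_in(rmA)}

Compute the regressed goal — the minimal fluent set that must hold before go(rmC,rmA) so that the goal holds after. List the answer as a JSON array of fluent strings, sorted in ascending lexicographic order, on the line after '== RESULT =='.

Regress:
  G ∩ del = {}  (empty — regression defined)
  G \ add = {ball_in(b1,rmC), robot_in(rmA)} \ {robot_in(rmA)} = {ball_in(b1,rmC)}
  ∪ pre   = {ball_in(b1,rmC)} ∪ {robot_in(rmC)}
          = {ball_in(b1,rmC), robot_in(rmC)}

== RESULT ==
["ball_in(b1,rmC)", "robot_in(rmC)"]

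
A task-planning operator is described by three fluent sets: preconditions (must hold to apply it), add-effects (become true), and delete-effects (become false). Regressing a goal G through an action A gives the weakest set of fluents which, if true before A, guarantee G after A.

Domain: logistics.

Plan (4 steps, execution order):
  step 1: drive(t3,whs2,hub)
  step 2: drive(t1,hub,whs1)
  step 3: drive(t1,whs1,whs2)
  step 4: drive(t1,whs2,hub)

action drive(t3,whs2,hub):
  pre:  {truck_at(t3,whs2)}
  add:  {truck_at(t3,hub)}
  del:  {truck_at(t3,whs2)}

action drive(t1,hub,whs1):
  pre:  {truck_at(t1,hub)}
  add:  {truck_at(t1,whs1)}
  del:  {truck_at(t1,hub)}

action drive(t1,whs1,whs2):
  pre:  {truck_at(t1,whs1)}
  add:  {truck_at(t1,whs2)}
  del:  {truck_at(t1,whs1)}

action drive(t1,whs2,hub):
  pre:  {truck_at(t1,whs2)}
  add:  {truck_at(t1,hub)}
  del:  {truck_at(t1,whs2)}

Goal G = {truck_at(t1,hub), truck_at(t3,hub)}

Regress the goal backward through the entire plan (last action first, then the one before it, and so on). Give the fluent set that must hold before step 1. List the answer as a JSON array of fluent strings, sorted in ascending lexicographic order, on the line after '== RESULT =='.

Regress step by step:
  through step 4 (drive(t1,whs2,hub)): drop {truck_at(t1,hub)}, keep {truck_at(t3,hub)}, require {truck_at(t1,whs2)}
    → {truck_at(t1,whs2), truck_at(t3,hub)}
  through step 3 (drive(t1,whs1,whs2)): drop {truck_at(t1,whs2)}, keep {truck_at(t3,hub)}, require {truck_at(t1,whs1)}
    → {truck_at(t1,whs1), truck_at(t3,hub)}
  through step 2 (drive(t1,hub,whs1)): drop {truck_at(t1,whs1)}, keep {truck_at(t3,hub)}, require {truck_at(t1,hub)}
    → {truck_at(t1,hub), truck_at(t3,hub)}
  through step 1 (drive(t3,whs2,hub)): drop {truck_at(t3,hub)}, keep {truck_at(t1,hub)}, require {truck_at(t3,whs2)}
    → {truck_at(t1,hub), truck_at(t3,whs2)}

== RESULT ==
["truck_at(t1,hub)", "truck_at(t3,whs2)"]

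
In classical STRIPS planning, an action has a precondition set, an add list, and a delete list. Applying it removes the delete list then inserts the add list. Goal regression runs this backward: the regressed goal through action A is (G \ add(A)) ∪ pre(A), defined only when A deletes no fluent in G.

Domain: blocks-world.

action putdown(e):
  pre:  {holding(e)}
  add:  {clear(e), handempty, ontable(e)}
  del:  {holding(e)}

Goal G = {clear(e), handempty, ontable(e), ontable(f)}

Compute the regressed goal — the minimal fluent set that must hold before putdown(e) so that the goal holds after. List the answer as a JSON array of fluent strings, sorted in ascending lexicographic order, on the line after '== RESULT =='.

Regress:
  G ∩ del = {}  (empty — regression defined)
  G \ add = {clear(e), handempty, ontable(e), ontable(f)} \ {clear(e), handempty, ontable(e)} = {ontable(f)}
  ∪ pre   = {ontable(f)} ∪ {holding(e)}
          = {holding(e), ontable(f)}

== RESULT ==
["holding(e)", "ontable(f)"]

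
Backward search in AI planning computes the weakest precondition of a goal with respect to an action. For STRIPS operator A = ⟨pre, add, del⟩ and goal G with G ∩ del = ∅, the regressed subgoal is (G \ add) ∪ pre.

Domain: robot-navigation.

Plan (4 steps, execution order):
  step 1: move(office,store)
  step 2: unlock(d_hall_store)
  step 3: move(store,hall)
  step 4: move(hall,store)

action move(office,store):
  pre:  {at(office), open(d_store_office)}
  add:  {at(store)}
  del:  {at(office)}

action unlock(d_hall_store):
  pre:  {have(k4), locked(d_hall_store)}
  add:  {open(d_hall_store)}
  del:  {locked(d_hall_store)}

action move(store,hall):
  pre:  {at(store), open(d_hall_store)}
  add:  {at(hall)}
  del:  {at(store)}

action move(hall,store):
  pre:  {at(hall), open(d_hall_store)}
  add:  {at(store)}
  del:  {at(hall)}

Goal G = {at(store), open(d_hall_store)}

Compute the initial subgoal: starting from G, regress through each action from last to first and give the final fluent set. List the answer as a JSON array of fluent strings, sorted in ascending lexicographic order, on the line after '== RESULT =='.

Regress step by step:
  through step 4 (move(hall,store)): drop {at(store)}, keep {open(d_hall_store)}, require {at(hall), open(d_hall_store)}
    → {at(hall), open(d_hall_store)}
  through step 3 (move(store,hall)): drop {at(hall)}, keep {open(d_hall_store)}, require {at(store), open(d_hall_store)}
    → {at(store), open(d_hall_store)}
  through step 2 (unlock(d_hall_store)): drop {open(d_hall_store)}, keep {at(store)}, require {have(k4), locked(d_hall_store)}
    → {at(store), have(k4), locked(d_hall_store)}
  through step 1 (move(office,store)): drop {at(store)}, keep {have(k4), locked(d_hall_store)}, require {at(office), open(d_store_office)}
    → {at(office), have(k4), locked(d_hall_store), open(d_store_office)}

== RESULT ==
["at(office)", "have(k4)", "locked(d_hall_store)", "open(d_store_office)"]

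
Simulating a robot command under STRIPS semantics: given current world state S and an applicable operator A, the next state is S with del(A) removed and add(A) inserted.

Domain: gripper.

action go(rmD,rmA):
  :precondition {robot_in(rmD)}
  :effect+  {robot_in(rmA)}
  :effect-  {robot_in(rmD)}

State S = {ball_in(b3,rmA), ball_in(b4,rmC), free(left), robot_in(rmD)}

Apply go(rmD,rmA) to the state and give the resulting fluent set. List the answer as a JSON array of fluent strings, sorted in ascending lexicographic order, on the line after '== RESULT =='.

Progress:
  pre ⊆ S: {robot_in(rmD)} ⊆ S  — applicable
  S \ del = {ball_in(b3,rmA), ball_in(b4,rmC), free(left)}
  ∪ add   = {ball_in(b3,rmA), ball_in(b4,rmC), free(left), robot_in(rmA)}

== RESULT ==
["ball_in(b3,rmA)", "ball_in(b4,rmC)", "free(left)", "robot_in(rmA)"]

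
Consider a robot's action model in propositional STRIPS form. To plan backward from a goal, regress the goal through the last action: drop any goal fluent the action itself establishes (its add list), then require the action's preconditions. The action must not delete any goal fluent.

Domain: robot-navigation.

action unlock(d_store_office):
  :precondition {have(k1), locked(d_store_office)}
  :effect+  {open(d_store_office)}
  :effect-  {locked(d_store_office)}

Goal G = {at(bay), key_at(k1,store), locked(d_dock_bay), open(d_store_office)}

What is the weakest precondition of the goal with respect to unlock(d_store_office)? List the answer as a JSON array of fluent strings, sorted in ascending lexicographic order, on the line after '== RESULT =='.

Regress:
  G ∩ del = {}  (empty — regression defined)
  G \ add = {at(bay), key_at(k1,store), locked(d_dock_bay), open(d_store_office)} \ {open(d_store_office)} = {at(bay), key_at(k1,store), locked(d_dock_bay)}
  ∪ pre   = {at(bay), key_at(k1,store), locked(d_dock_bay)} ∪ {have(k1), locked(d_store_office)}
          = {at(bay), have(k1), key_at(k1,store), locked(d_dock_bay), locked(d_store_office)}

== RESULT ==
["at(bay)", "have(k1)", "key_at(k1,store)", "locked(d_dock_bay)", "locked(d_store_office)"]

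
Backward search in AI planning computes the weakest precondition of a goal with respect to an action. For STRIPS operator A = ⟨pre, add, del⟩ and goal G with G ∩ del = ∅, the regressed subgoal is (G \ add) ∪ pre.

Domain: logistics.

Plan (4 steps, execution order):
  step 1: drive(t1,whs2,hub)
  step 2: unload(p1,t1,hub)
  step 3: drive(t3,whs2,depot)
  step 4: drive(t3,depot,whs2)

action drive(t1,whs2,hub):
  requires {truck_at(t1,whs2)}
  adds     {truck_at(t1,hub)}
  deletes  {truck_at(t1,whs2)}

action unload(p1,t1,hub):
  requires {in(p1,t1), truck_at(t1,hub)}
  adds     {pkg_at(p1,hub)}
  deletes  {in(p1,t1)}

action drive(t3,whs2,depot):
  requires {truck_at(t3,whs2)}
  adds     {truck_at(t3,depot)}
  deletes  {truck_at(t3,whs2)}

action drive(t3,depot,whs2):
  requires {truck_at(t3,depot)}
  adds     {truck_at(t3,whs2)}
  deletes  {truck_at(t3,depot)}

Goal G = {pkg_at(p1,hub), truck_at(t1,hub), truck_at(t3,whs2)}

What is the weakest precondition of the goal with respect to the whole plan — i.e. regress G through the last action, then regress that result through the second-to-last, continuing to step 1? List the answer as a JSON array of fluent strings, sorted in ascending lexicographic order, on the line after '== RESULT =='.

Regress step by step:
  through step 4 (drive(t3,depot,whs2)): drop {truck_at(t3,whs2)}, keep {pkg_at(p1,hub), truck_at(t1,hub)}, require {truck_at(t3,depot)}
    → {pkg_at(p1,hub), truck_at(t1,hub), truck_at(t3,depot)}
  through step 3 (drive(t3,whs2,depot)): drop {truck_at(t3,depot)}, keep {pkg_at(p1,hub), truck_at(t1,hub)}, require {truck_at(t3,whs2)}
    → {pkg_at(p1,hub), truck_at(t1,hub), truck_at(t3,whs2)}
  through step 2 (unload(p1,t1,hub)): drop {pkg_at(p1,hub)}, keep {truck_at(t1,hub), truck_at(t3,whs2)}, require {in(p1,t1), truck_at(t1,hub)}
    → {in(p1,t1), truck_at(t1,hub), truck_at(t3,whs2)}
  through step 1 (drive(t1,whs2,hub)): drop {truck_at(t1,hub)}, keep {in(p1,t1), truck_at(t3,whs2)}, require {truck_at(t1,whs2)}
    → {in(p1,t1), truck_at(t1,whs2), truck_at(t3,whs2)}

== RESULT ==
["in(p1,t1)", "truck_at(t1,whs2)", "truck_at(t3,whs2)"]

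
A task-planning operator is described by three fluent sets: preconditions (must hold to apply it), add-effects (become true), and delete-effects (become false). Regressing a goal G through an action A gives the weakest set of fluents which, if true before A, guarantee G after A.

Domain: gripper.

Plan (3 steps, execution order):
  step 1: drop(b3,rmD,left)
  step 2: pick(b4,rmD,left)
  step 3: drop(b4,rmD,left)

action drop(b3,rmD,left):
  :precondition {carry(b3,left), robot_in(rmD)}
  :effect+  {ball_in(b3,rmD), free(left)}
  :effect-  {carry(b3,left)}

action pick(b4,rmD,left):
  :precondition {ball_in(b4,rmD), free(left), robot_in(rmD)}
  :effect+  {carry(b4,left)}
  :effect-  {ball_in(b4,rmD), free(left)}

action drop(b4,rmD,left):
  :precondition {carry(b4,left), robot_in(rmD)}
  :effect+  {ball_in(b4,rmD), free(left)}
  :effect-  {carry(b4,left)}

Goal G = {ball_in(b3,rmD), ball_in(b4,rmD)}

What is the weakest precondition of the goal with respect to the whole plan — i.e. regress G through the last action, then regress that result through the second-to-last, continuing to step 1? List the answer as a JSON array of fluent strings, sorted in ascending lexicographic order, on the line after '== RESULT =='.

Regress step by step:
  through step 3 (drop(b4,rmD,left)): drop {ball_in(b4,rmD)}, keep {ball_in(b3,rmD)}, require {carry(b4,left), robot_in(rmD)}
    → {ball_in(b3,rmD), carry(b4,left), robot_in(rmD)}
  through step 2 (pick(b4,rmD,left)): drop {carry(b4,left)}, keep {ball_in(b3,rmD), robot_in(rmD)}, require {ball_in(b4,rmD), free(left), robot_in(rmD)}
    → {ball_in(b3,rmD), ball_in(b4,rmD), free(left), robot_in(rmD)}
  through step 1 (drop(b3,rmD,left)): drop {ball_in(b3,rmD), free(left)}, keep {ball_in(b4,rmD), robot_in(rmD)}, require {carry(b3,left), robot_in(rmD)}
    → {ball_in(b4,rmD), carry(b3,left), robot_in(rmD)}

== RESULT ==
["ball_in(b4,rmD)", "carry(b3,left)", "robot_in(rmD)"]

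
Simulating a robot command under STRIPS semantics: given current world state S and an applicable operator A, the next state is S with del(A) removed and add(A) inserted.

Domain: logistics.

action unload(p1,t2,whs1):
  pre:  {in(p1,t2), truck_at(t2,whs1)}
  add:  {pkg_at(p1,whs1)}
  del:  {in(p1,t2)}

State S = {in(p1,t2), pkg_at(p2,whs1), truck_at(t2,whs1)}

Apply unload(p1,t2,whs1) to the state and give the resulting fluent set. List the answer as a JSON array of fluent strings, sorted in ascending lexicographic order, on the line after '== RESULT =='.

Progress:
  pre ⊆ S: {in(p1,t2), truck_at(t2,whs1)} ⊆ S  — applicable
  S \ del = {pkg_at(p2,whs1), truck_at(t2,whs1)}
  ∪ add   = {pkg_at(p1,whs1), pkg_at(p2,whs1), truck_at(t2,whs1)}

== RESULT ==
["pkg_at(p1,whs1)", "pkg_at(p2,whs1)", "truck_at(t2,whs1)"]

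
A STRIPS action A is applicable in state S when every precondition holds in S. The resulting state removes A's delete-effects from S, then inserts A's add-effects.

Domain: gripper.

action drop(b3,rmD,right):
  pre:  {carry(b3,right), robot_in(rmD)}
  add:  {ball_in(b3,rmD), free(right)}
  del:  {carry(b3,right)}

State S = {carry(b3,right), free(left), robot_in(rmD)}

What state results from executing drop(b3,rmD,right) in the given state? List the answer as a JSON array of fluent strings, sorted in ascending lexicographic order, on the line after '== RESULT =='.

Compute (S \ del) ∪ add:
  pre ⊆ S: {carry(b3,right), robot_in(rmD)} ⊆ S  — applicable
  S \ del = {free(left), robot_in(rmD)}
  ∪ add   = {ball_in(b3,rmD), free(left), free(right), robot_in(rmD)}

== RESULT ==
["ball_in(b3,rmD)", "free(left)", "free(right)", "robot_in(rmD)"]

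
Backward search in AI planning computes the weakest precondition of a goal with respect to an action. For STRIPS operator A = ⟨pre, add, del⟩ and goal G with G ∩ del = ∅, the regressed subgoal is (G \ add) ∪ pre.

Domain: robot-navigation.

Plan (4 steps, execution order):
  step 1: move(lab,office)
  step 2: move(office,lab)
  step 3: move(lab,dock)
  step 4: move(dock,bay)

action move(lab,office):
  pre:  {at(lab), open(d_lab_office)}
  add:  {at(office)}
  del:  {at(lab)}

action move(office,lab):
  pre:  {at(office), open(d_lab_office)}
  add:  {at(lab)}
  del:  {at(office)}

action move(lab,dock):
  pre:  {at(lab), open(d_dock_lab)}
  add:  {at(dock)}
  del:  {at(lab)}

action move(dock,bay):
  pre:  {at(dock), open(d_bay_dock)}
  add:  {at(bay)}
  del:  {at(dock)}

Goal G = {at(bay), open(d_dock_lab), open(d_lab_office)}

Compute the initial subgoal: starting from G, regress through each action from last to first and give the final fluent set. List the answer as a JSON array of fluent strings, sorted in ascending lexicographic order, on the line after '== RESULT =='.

Regress step by step:
  through step 4 (move(dock,bay)): drop {at(bay)}, keep {open(d_dock_lab), open(d_lab_office)}, require {at(dock), open(d_bay_dock)}
    → {at(dock), open(d_bay_dock), open(d_dock_lab), open(d_lab_office)}
  through step 3 (move(lab,dock)): drop {at(dock)}, keep {open(d_bay_dock), open(d_dock_lab), open(d_lab_office)}, require {at(lab), open(d_dock_lab)}
    → {at(lab), open(d_bay_dock), open(d_dock_lab), open(d_lab_office)}
  through step 2 (move(office,lab)): drop {at(lab)}, keep {open(d_bay_dock), open(d_dock_lab), open(d_lab_office)}, require {at(office), open(d_lab_office)}
    → {at(office), open(d_bay_dock), open(d_dock_lab), open(d_lab_office)}
  through step 1 (move(lab,office)): drop {at(office)}, keep {open(d_bay_dock), open(d_dock_lab), open(d_lab_office)}, require {at(lab), open(d_lab_office)}
    → {at(lab), open(d_bay_dock), open(d_dock_lab), open(d_lab_office)}

== RESULT ==
["at(lab)", "open(d_bay_dock)", "open(d_dock_lab)", "open(d_lab_office)"]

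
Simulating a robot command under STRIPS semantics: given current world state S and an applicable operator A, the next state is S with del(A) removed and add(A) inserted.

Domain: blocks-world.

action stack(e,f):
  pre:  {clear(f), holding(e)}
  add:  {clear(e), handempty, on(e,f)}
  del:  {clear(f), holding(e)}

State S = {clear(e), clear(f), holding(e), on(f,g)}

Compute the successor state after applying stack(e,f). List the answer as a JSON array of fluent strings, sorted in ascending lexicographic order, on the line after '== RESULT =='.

Compute (S \ del) ∪ add:
  pre ⊆ S: {clear(f), holding(e)} ⊆ S  — applicable
  S \ del = {clear(e), on(f,g)}
  ∪ add   = {clear(e), handempty, on(e,f), on(f,g)}

== RESULT ==
["clear(e)", "handempty", "on(e,f)", "on(f,g)"]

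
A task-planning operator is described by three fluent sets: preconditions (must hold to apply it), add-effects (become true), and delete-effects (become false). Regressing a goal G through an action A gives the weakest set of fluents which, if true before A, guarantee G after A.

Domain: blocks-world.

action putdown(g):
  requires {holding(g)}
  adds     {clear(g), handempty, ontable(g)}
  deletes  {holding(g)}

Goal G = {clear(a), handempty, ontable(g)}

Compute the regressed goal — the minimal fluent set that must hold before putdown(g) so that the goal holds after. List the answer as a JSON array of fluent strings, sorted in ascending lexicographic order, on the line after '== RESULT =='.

Regress:
  G ∩ del = {}  (empty — regression defined)
  G \ add = {clear(a), handempty, ontable(g)} \ {clear(g), handempty, ontable(g)} = {clear(a)}
  ∪ pre   = {clear(a)} ∪ {holding(g)}
          = {clear(a), holding(g)}

== RESULT ==
["clear(a)", "holding(g)"]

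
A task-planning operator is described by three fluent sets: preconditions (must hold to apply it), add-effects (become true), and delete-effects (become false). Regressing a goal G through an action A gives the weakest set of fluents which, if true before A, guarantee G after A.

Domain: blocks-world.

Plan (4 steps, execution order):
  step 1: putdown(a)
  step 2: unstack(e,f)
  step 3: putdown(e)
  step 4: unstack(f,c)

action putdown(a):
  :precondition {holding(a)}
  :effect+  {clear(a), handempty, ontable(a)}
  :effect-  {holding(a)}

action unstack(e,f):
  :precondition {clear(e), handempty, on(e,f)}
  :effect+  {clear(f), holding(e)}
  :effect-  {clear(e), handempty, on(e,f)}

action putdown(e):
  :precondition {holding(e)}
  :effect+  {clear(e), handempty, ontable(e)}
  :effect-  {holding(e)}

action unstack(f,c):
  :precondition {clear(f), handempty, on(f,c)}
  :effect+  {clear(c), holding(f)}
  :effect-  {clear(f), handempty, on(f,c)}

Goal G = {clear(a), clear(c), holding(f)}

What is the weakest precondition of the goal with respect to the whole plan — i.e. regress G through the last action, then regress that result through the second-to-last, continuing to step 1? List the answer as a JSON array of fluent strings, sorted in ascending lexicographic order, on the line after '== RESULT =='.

Work backward from the goal:
  through step 4 (unstack(f,c)): drop {clear(c), holding(f)}, keep {clear(a)}, require {clear(f), handempty, on(f,c)}
    → {clear(a), clear(f), handempty, on(f,c)}
  through step 3 (putdown(e)): drop {handempty}, keep {clear(a), clear(f), on(f,c)}, require {holding(e)}
    → {clear(a), clear(f), holding(e), on(f,c)}
  through step 2 (unstack(e,f)): drop {clear(f), holding(e)}, keep {clear(a), on(f,c)}, require {clear(e), handempty, on(e,f)}
    → {clear(a), clear(e), handempty, on(e,f), on(f,c)}
  through step 1 (putdown(a)): drop {clear(a), handempty}, keep {clear(e), on(e,f), on(f,c)}, require {holding(a)}
    → {clear(e), holding(a), on(e,f), on(f,c)}

== RESULT ==
["clear(e)", "holding(a)", "on(e,f)", "on(f,c)"]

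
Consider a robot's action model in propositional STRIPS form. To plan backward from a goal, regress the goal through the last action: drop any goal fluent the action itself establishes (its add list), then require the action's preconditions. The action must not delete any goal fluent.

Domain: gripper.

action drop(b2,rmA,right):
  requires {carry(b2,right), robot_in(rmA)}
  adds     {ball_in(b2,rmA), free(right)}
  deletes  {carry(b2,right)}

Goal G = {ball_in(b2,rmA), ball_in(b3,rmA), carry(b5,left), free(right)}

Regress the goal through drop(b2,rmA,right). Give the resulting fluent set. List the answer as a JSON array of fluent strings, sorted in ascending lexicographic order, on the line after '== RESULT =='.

Regress:
  G ∩ del = {}  (empty — regression defined)
  G \ add = {ball_in(b2,rmA), ball_in(b3,rmA), carry(b5,left), free(right)} \ {ball_in(b2,rmA), free(right)} = {ball_in(b3,rmA), carry(b5,left)}
  ∪ pre   = {ball_in(b3,rmA), carry(b5,left)} ∪ {carry(b2,right), robot_in(rmA)}
          = {ball_in(b3,rmA), carry(b2,right), carry(b5,left), robot_in(rmA)}

== RESULT ==
["ball_in(b3,rmA)", "carry(b2,right)", "carry(b5,left)", "robot_in(rmA)"]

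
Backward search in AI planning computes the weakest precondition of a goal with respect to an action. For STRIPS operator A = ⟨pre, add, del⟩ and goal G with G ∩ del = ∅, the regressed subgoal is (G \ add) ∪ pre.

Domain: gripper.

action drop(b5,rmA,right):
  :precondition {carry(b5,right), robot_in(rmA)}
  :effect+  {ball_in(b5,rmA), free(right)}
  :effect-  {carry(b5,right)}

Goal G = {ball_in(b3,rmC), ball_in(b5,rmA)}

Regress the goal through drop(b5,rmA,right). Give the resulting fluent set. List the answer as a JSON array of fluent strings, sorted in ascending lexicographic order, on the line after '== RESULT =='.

Regress:
  G ∩ del = {}  (empty — regression defined)
  G \ add = {ball_in(b3,rmC), ball_in(b5,rmA)} \ {ball_in(b5,rmA), free(right)} = {ball_in(b3,rmC)}
  ∪ pre   = {ball_in(b3,rmC)} ∪ {carry(b5,right), robot_in(rmA)}
          = {ball_in(b3,rmC), carry(b5,right), robot_in(rmA)}

== RESULT ==
["ball_in(b3,rmC)", "carry(b5,right)", "robot_in(rmA)"]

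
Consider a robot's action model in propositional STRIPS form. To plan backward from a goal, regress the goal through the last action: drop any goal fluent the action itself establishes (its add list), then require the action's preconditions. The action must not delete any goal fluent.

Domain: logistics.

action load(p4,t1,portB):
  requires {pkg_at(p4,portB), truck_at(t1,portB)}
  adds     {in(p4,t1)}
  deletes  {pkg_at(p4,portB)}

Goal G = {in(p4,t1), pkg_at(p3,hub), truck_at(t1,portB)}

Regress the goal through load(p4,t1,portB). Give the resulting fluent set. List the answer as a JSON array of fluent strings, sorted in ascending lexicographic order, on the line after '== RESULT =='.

Compute (G \ add) ∪ pre:
  G ∩ del = {}  (empty — regression defined)
  G \ add = {in(p4,t1), pkg_at(p3,hub), truck_at(t1,portB)} \ {in(p4,t1)} = {pkg_at(p3,hub), truck_at(t1,portB)}
  ∪ pre   = {pkg_at(p3,hub), truck_at(t1,portB)} ∪ {pkg_at(p4,portB), truck_at(t1,portB)}
          = {pkg_at(p3,hub), pkg_at(p4,portB), truck_at(t1,portB)}

== RESULT ==
["pkg_at(p3,hub)", "pkg_at(p4,portB)", "truck_at(t1,portB)"]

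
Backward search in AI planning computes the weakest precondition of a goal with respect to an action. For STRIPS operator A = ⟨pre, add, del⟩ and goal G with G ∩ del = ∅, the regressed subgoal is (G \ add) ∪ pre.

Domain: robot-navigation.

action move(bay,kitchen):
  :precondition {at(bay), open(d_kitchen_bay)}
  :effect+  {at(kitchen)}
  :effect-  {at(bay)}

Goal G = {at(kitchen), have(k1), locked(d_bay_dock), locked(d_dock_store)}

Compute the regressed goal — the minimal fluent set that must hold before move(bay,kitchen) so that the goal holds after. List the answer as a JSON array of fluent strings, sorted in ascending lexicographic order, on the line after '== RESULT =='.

Compute (G \ add) ∪ pre:
  G ∩ del = {}  (empty — regression defined)
  G \ add = {at(kitchen), have(k1), locked(d_bay_dock), locked(d_dock_store)} \ {at(kitchen)} = {have(k1), locked(d_bay_dock), locked(d_dock_store)}
  ∪ pre   = {have(k1), locked(d_bay_dock), locked(d_dock_store)} ∪ {at(bay), open(d_kitchen_bay)}
          = {at(bay), have(k1), locked(d_bay_dock), locked(d_dock_store), open(d_kitchen_bay)}

== RESULT ==
["at(bay)", "have(k1)", "locked(d_bay_dock)", "locked(d_dock_store)", "open(d_kitchen_bay)"]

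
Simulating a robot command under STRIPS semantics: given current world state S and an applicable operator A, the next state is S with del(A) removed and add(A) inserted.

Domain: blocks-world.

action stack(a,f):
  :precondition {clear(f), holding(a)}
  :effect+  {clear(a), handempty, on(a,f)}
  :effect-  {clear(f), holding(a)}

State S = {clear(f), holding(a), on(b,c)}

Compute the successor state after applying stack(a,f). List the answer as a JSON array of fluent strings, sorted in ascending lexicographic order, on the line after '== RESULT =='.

Compute (S \ del) ∪ add:
  pre ⊆ S: {clear(f), holding(a)} ⊆ S  — applicable
  S \ del = {on(b,c)}
  ∪ add   = {clear(a), handempty, on(a,f), on(b,c)}

== RESULT ==
["clear(a)", "handempty", "on(a,f)", "on(b,c)"]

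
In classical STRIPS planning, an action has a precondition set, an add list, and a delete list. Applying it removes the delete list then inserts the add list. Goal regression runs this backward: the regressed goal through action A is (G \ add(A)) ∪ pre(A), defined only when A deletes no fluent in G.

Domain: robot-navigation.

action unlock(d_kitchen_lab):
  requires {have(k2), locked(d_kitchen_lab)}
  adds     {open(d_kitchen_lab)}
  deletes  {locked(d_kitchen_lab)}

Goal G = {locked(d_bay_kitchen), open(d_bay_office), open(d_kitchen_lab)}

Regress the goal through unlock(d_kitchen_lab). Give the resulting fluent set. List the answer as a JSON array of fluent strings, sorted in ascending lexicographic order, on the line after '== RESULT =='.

Compute (G \ add) ∪ pre:
  G ∩ del = {}  (empty — regression defined)
  G \ add = {locked(d_bay_kitchen), open(d_bay_office), open(d_kitchen_lab)} \ {open(d_kitchen_lab)} = {locked(d_bay_kitchen), open(d_bay_office)}
  ∪ pre   = {locked(d_bay_kitchen), open(d_bay_office)} ∪ {have(k2), locked(d_kitchen_lab)}
          = {have(k2), locked(d_bay_kitchen), locked(d_kitchen_lab), open(d_bay_office)}

== RESULT ==
["have(k2)", "locked(d_bay_kitchen)", "locked(d_kitchen_lab)", "open(d_bay_office)"]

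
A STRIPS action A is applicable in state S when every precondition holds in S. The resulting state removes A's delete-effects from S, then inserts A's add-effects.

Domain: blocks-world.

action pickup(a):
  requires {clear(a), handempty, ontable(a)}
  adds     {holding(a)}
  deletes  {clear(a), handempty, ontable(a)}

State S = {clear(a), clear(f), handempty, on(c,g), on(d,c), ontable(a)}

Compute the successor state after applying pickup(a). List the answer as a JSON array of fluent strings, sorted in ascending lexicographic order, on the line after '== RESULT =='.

Progress:
  pre ⊆ S: {clear(a), handempty, ontable(a)} ⊆ S  — applicable
  S \ del = {clear(f), on(c,g), on(d,c)}
  ∪ add   = {clear(f), holding(a), on(c,g), on(d,c)}

== RESULT ==
["clear(f)", "holding(a)", "on(c,g)", "on(d,c)"]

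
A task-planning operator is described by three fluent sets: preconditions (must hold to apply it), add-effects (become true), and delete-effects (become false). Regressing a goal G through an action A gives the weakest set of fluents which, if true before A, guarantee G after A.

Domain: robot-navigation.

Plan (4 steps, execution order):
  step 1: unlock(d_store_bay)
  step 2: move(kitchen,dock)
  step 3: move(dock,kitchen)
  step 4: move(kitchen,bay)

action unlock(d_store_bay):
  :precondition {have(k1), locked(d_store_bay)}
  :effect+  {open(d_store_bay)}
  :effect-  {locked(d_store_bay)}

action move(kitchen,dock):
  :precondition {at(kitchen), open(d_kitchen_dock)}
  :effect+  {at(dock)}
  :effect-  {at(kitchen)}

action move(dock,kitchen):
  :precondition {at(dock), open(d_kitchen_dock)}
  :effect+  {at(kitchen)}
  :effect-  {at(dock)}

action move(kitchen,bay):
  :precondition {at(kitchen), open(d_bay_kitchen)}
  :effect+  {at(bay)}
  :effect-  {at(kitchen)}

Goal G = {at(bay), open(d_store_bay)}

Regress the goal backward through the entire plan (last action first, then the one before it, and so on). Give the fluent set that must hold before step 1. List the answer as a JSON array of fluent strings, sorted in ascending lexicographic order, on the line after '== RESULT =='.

Work backward from the goal:
  through step 4 (move(kitchen,bay)): drop {at(bay)}, keep {open(d_store_bay)}, require {at(kitchen), open(d_bay_kitchen)}
    → {at(kitchen), open(d_bay_kitchen), open(d_store_bay)}
  through step 3 (move(dock,kitchen)): drop {at(kitchen)}, keep {open(d_bay_kitchen), open(d_store_bay)}, require {at(dock), open(d_kitchen_dock)}
    → {at(dock), open(d_bay_kitchen), open(d_kitchen_dock), open(d_store_bay)}
  through step 2 (move(kitchen,dock)): drop {at(dock)}, keep {open(d_bay_kitchen), open(d_kitchen_dock), open(d_store_bay)}, require {at(kitchen), open(d_kitchen_dock)}
    → {at(kitchen), open(d_bay_kitchen), open(d_kitchen_dock), open(d_store_bay)}
  through step 1 (unlock(d_store_bay)): drop {open(d_store_bay)}, keep {at(kitchen), open(d_bay_kitchen), open(d_kitchen_dock)}, require {have(k1), locked(d_store_bay)}
    → {at(kitchen), have(k1), locked(d_store_bay), open(d_bay_kitchen), open(d_kitchen_dock)}

== RESULT ==
["at(kitchen)", "have(k1)", "locked(d_store_bay)", "open(d_bay_kitchen)", "open(d_kitchen_dock)"]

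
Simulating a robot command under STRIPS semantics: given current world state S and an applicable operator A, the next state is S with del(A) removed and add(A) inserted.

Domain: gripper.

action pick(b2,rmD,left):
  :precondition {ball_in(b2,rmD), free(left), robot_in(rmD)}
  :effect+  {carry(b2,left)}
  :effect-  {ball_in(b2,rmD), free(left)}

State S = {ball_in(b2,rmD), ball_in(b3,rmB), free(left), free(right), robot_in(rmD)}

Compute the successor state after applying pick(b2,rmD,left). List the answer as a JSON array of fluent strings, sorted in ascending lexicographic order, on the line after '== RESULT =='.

Progress:
  pre ⊆ S: {ball_in(b2,rmD), free(left), robot_in(rmD)} ⊆ S  — applicable
  S \ del = {ball_in(b3,rmB), free(right), robot_in(rmD)}
  ∪ add   = {ball_in(b3,rmB), carry(b2,left), free(right), robot_in(rmD)}

== RESULT ==
["ball_in(b3,rmB)", "carry(b2,left)", "free(right)", "robot_in(rmD)"]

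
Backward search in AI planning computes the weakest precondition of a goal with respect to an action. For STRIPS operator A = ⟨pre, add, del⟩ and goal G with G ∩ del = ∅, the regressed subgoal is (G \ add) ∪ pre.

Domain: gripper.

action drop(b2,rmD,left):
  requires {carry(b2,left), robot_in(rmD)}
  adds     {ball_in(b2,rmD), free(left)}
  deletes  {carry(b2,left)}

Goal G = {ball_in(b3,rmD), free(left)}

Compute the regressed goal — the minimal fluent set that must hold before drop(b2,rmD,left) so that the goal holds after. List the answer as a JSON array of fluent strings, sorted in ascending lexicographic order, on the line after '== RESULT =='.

Compute (G \ add) ∪ pre:
  G ∩ del = {}  (empty — regression defined)
  G \ add = {ball_in(b3,rmD), free(left)} \ {ball_in(b2,rmD), free(left)} = {ball_in(b3,rmD)}
  ∪ pre   = {ball_in(b3,rmD)} ∪ {carry(b2,left), robot_in(rmD)}
          = {ball_in(b3,rmD), carry(b2,left), robot_in(rmD)}

== RESULT ==
["ball_in(b3,rmD)", "carry(b2,left)", "robot_in(rmD)"]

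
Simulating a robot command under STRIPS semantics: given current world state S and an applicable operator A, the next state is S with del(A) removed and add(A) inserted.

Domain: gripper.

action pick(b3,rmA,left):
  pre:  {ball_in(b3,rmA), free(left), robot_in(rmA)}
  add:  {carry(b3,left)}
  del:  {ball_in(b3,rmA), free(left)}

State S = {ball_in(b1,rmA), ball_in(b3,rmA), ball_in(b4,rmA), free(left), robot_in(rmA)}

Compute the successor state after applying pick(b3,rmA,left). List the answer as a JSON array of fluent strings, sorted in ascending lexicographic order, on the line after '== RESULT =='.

Compute (S \ del) ∪ add:
  pre ⊆ S: {ball_in(b3,rmA), free(left), robot_in(rmA)} ⊆ S  — applicable
  S \ del = {ball_in(b1,rmA), ball_in(b4,rmA), robot_in(rmA)}
  ∪ add   = {ball_in(b1,rmA), ball_in(b4,rmA), carry(b3,left), robot_in(rmA)}

== RESULT ==
["ball_in(b1,rmA)", "ball_in(b4,rmA)", "carry(b3,left)", "robot_in(rmA)"]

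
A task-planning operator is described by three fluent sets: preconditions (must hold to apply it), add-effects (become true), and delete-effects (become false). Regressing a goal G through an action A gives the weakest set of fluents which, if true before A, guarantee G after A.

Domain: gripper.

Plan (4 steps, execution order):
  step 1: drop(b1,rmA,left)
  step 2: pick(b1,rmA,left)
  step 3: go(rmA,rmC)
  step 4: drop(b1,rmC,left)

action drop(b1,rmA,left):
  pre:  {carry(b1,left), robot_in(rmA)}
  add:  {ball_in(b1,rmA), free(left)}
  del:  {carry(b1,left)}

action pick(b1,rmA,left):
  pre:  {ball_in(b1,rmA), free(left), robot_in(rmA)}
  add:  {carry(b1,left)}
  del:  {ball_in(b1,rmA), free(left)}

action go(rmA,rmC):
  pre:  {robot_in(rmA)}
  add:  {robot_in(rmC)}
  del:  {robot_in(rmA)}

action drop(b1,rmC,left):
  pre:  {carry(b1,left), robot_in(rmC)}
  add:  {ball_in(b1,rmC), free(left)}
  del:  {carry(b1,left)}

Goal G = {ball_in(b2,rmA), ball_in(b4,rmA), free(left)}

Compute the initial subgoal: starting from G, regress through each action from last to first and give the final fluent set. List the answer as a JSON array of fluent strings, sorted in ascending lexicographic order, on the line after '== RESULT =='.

Work backward from the goal:
  through step 4 (drop(b1,rmC,left)): drop {free(left)}, keep {ball_in(b2,rmA), ball_in(b4,rmA)}, require {carry(b1,left), robot_in(rmC)}
    → {ball_in(b2,rmA), ball_in(b4,rmA), carry(b1,left), robot_in(rmC)}
  through step 3 (go(rmA,rmC)): drop {robot_in(rmC)}, keep {ball_in(b2,rmA), ball_in(b4,rmA), carry(b1,left)}, require {robot_in(rmA)}
    → {ball_in(b2,rmA), ball_in(b4,rmA), carry(b1,left), robot_in(rmA)}
  through step 2 (pick(b1,rmA,left)): drop {carry(b1,left)}, keep {ball_in(b2,rmA), ball_in(b4,rmA), robot_in(rmA)}, require {ball_in(b1,rmA), free(left), robot_in(rmA)}
    → {ball_in(b1,rmA), ball_in(b2,rmA), ball_in(b4,rmA), free(left), robot_in(rmA)}
  through step 1 (drop(b1,rmA,left)): drop {ball_in(b1,rmA), free(left)}, keep {ball_in(b2,rmA), ball_in(b4,rmA), robot_in(rmA)}, require {carry(b1,left), robot_in(rmA)}
    → {ball_in(b2,rmA), ball_in(b4,rmA), carry(b1,left), robot_in(rmA)}

== RESULT ==
["ball_in(b2,rmA)", "ball_in(b4,rmA)", "carry(b1,left)", "robot_in(rmA)"]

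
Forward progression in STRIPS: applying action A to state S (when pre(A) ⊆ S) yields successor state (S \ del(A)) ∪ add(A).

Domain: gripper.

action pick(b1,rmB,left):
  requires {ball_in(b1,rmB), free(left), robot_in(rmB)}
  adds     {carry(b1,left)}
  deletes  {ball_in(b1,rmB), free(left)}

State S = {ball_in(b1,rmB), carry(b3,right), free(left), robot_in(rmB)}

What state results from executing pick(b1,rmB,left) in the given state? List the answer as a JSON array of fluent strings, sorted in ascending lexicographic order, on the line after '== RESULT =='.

Compute (S \ del) ∪ add:
  pre ⊆ S: {ball_in(b1,rmB), free(left), robot_in(rmB)} ⊆ S  — applicable
  S \ del = {carry(b3,right), robot_in(rmB)}
  ∪ add   = {carry(b1,left), carry(b3,right), robot_in(rmB)}

== RESULT ==
["carry(b1,left)", "carry(b3,right)", "robot_in(rmB)"]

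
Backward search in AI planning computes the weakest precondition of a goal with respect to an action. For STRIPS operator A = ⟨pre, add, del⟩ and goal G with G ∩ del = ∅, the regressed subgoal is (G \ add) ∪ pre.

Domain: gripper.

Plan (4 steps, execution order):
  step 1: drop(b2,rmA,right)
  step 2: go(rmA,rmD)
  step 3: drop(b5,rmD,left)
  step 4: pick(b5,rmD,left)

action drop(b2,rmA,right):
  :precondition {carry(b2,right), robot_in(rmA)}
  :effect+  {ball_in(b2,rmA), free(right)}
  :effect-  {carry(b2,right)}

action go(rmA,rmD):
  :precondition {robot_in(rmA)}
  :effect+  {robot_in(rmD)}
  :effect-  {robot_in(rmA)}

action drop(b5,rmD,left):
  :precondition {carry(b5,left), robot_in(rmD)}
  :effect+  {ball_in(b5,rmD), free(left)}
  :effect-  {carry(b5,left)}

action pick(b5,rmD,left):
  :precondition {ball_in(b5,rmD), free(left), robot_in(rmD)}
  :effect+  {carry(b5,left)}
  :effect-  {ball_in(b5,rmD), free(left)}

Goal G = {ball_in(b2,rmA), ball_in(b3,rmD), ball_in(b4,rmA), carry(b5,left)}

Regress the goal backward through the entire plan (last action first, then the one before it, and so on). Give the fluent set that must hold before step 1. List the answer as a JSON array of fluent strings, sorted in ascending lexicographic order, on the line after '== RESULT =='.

Work backward from the goal:
  through step 4 (pick(b5,rmD,left)): drop {carry(b5,left)}, keep {ball_in(b2,rmA), ball_in(b3,rmD), ball_in(b4,rmA)}, require {ball_in(b5,rmD), free(left), robot_in(rmD)}
    → {ball_in(b2,rmA), ball_in(b3,rmD), ball_in(b4,rmA), ball_in(b5,rmD), free(left), robot_in(rmD)}
  through step 3 (drop(b5,rmD,left)): drop {ball_in(b5,rmD), free(left)}, keep {ball_in(b2,rmA), ball_in(b3,rmD), ball_in(b4,rmA), robot_in(rmD)}, require {carry(b5,left), robot_in(rmD)}
    → {ball_in(b2,rmA), ball_in(b3,rmD), ball_in(b4,rmA), carry(b5,left), robot_in(rmD)}
  through step 2 (go(rmA,rmD)): drop {robot_in(rmD)}, keep {ball_in(b2,rmA), ball_in(b3,rmD), ball_in(b4,rmA), carry(b5,left)}, require {robot_in(rmA)}
    → {ball_in(b2,rmA), ball_in(b3,rmD), ball_in(b4,rmA), carry(b5,left), robot_in(rmA)}
  through step 1 (drop(b2,rmA,right)): drop {ball_in(b2,rmA)}, keep {ball_in(b3,rmD), ball_in(b4,rmA), carry(b5,left), robot_in(rmA)}, require {carry(b2,right), robot_in(rmA)}
    → {ball_in(b3,rmD), ball_in(b4,rmA), carry(b2,right), carry(b5,left), robot_in(rmA)}

== RESULT ==
["ball_in(b3,rmD)", "ball_in(b4,rmA)", "carry(b2,right)", "carry(b5,left)", "robot_in(rmA)"]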